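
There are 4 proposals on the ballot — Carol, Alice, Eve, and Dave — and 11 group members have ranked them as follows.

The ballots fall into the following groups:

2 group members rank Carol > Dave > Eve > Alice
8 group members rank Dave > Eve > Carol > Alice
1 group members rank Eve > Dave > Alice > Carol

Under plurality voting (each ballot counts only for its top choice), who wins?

First-place vote totals:
  Carol: 2
  Alice: 0
  Eve: 1
  Dave: 8
Dave has the most first-place votes.

Dave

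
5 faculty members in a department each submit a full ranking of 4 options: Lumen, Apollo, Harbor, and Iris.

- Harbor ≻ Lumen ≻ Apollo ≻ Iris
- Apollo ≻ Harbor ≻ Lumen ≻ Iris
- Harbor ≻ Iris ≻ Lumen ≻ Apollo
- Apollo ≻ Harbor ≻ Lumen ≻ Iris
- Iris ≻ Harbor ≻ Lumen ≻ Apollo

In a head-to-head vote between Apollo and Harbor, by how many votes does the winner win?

1

Ballots ranking Apollo above Harbor: 2.
Ballots ranking Harbor above Apollo: 3.
Harbor wins 3–2, a margin of 1.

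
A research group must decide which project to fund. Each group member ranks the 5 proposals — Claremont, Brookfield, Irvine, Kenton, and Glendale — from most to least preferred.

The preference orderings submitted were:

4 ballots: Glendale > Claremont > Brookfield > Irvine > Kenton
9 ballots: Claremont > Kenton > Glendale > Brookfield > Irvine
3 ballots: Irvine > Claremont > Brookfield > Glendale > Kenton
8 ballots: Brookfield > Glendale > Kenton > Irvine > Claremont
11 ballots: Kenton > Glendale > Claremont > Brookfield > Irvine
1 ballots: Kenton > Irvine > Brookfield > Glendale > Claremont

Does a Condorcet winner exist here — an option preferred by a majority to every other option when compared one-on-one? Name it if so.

Head-to-head results (36 voters total):
Claremont vs Brookfield: Claremont wins 27–9.
Claremont vs Irvine: Claremont wins 24–12.
Claremont vs Kenton: Kenton wins 20–16.
Claremont vs Glendale: Glendale wins 24–12.
Brookfield vs Irvine: Brookfield wins 32–4.
Brookfield vs Kenton: Kenton wins 21–15.
Brookfield vs Glendale: Glendale wins 24–12.
Irvine vs Kenton: Kenton wins 29–7.
Irvine vs Glendale: Glendale wins 32–4.
Kenton vs Glendale: Kenton wins 21–15.
Kenton beats each rival — Claremont (20–16), Brookfield (21–15), Irvine (29–7), Glendale (21–15) — so Kenton is the Condorcet winner.

Kenton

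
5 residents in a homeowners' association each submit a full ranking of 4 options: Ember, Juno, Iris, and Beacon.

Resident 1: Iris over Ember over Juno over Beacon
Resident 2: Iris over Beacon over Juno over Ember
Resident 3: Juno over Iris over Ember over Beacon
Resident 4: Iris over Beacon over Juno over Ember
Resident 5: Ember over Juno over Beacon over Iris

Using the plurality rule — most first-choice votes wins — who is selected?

First-place vote totals:
  Ember: 1
  Juno: 1
  Iris: 3
  Beacon: 0
Iris has the most first-place votes.

Iris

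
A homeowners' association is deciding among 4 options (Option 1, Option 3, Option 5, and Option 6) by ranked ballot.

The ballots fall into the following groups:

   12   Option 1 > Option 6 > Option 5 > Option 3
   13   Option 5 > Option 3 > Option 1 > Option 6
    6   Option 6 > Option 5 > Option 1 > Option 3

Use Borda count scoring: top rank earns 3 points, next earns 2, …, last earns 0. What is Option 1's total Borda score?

Borda scores:
  Option 1: 12·3 + 13·1 + 6·1 = 55
  Option 3: 12·0 + 13·2 + 6·0 = 26
  Option 5: 12·1 + 13·3 + 6·2 = 63
  Option 6: 12·2 + 13·0 + 6·3 = 42

55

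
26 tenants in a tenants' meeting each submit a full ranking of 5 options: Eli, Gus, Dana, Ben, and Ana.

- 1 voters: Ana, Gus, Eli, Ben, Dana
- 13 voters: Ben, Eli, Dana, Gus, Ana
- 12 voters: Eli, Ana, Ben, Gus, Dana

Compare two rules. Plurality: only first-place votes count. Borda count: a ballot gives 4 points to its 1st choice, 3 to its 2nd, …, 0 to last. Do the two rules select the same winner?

No

Plurality first-place counts: Eli 12, Gus 0, Dana 0, Ben 13, Ana 1 → Ben.
Borda totals: Eli 89, Gus 28, Dana 26, Ben 77, Ana 40 → Eli.
The two rules disagree: plurality picks Ben, Borda picks Eli.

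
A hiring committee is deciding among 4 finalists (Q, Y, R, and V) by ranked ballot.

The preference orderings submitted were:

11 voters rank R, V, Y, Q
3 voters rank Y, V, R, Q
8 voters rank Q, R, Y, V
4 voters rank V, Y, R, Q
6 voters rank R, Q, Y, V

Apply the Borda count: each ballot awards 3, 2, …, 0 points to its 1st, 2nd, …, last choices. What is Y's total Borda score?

Borda scores:
  Q: 11·0 + 3·0 + 8·3 + 4·0 + 6·2 = 36
  Y: 11·1 + 3·3 + 8·1 + 4·2 + 6·1 = 42
  R: 11·3 + 3·1 + 8·2 + 4·1 + 6·3 = 74
  V: 11·2 + 3·2 + 8·0 + 4·3 + 6·0 = 40

42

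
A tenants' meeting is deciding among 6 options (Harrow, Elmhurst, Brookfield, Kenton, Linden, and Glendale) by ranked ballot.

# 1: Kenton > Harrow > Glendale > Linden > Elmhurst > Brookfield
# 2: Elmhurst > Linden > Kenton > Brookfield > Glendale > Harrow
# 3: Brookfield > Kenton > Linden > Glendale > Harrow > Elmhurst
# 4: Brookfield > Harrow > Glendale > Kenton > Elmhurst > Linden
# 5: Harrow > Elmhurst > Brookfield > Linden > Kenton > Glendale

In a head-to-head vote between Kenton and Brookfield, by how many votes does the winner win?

Ballots ranking Kenton above Brookfield: 2.
Ballots ranking Brookfield above Kenton: 3.
Brookfield wins 3–2, a margin of 1.

1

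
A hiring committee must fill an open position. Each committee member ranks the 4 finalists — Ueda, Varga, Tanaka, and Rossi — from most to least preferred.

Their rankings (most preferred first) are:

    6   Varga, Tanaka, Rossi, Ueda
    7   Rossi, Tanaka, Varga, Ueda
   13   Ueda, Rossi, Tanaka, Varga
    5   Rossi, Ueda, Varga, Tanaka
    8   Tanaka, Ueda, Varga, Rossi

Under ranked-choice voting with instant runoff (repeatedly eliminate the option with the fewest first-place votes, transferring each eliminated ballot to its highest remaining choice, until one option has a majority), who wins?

Round 1: Ueda 13, Rossi 12, Tanaka 8, Varga 6. Varga has the fewest and is eliminated.
Round 2: Tanaka 14, Ueda 13, Rossi 12. Rossi has the fewest and is eliminated.
Round 3: Tanaka 21, Ueda 18. Tanaka has a majority.

Tanaka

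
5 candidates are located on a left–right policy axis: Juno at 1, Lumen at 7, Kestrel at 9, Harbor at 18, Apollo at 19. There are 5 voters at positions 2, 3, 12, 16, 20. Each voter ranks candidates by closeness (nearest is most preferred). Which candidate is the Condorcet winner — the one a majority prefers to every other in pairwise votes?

Kestrel

With single-peaked preferences on a line, the Condorcet winner is the candidate closest to the median voter.
The median voter (position 12) is closest to Kestrel at 9.
Check: Kestrel vs Juno — voters closer to Kestrel: 3 of 5.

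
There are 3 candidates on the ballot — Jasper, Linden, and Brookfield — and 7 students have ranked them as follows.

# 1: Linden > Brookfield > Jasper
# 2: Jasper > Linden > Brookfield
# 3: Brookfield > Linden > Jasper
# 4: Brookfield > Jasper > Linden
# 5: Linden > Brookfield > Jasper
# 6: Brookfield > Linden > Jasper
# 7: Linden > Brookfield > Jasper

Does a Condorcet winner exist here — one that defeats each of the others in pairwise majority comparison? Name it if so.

Head-to-head results (7 voters total):
Jasper vs Linden: Linden wins 5–2.
Jasper vs Brookfield: Brookfield wins 6–1.
Linden vs Brookfield: Linden wins 4–3.
Linden beats each rival — Jasper (5–2), Brookfield (4–3) — so Linden is the Condorcet winner.

Linden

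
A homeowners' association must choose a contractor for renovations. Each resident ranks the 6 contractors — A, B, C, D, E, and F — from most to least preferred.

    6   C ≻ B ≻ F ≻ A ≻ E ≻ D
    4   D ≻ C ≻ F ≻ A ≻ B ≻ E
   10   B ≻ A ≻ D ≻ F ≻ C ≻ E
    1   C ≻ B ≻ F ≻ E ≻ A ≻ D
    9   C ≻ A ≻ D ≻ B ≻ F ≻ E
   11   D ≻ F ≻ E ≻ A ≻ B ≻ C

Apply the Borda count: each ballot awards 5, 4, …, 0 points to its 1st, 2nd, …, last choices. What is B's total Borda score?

111

Borda scores:
  A: 6·2 + 4·2 + 10·4 + 1 + 9·4 + 11·2 = 119
  B: 6·4 + 4·1 + 10·5 + 4 + 9·2 + 11·1 = 111
  C: 6·5 + 4·4 + 10·1 + 5 + 9·5 + 11·0 = 106
  D: 6·0 + 4·5 + 10·3 + 0 + 9·3 + 11·5 = 132
  E: 6·1 + 4·0 + 10·0 + 2 + 9·0 + 11·3 = 41
  F: 6·3 + 4·3 + 10·2 + 3 + 9·1 + 11·4 = 106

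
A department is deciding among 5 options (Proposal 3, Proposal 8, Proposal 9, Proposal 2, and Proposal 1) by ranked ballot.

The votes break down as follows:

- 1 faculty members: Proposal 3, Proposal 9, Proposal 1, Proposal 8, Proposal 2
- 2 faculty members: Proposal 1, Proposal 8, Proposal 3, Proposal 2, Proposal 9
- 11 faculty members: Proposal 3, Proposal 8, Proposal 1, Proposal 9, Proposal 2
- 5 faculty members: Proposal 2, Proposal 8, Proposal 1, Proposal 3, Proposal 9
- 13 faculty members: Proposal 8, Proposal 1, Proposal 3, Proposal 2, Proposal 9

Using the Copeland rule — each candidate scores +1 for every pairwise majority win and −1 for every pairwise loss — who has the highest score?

Proposal 8

Pairwise results:
  Proposal 3 vs Proposal 8: Proposal 8 wins 20–12.
  Proposal 3 vs Proposal 9: Proposal 3 wins 32–0.
  Proposal 3 vs Proposal 2: Proposal 3 wins 27–5.
  Proposal 3 vs Proposal 1: Proposal 1 wins 20–12.
  Proposal 8 vs Proposal 9: Proposal 8 wins 31–1.
  Proposal 8 vs Proposal 2: Proposal 8 wins 27–5.
  Proposal 8 vs Proposal 1: Proposal 8 wins 29–3.
  Proposal 9 vs Proposal 2: Proposal 2 wins 20–12.
  Proposal 9 vs Proposal 1: Proposal 1 wins 31–1.
  Proposal 2 vs Proposal 1: Proposal 1 wins 27–5.
Copeland scores (wins − losses):
  Proposal 3: 2 − 2 = 0
  Proposal 8: 4 − 0 = 4
  Proposal 9: 0 − 4 = -4
  Proposal 2: 1 − 3 = -2
  Proposal 1: 3 − 1 = 2
Proposal 8 has the best Copeland score.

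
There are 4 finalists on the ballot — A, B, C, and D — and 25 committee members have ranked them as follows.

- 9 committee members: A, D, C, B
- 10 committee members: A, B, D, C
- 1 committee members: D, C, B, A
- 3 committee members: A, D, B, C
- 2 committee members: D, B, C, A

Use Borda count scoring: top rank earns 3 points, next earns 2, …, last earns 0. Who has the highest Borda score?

Borda scores:
  A: 9·3 + 10·3 + 0 + 3·3 + 2·0 = 66
  B: 9·0 + 10·2 + 1 + 3·1 + 2·2 = 28
  C: 9·1 + 10·0 + 2 + 3·0 + 2·1 = 13
  D: 9·2 + 10·1 + 3 + 3·2 + 2·3 = 43
A has the highest total.

A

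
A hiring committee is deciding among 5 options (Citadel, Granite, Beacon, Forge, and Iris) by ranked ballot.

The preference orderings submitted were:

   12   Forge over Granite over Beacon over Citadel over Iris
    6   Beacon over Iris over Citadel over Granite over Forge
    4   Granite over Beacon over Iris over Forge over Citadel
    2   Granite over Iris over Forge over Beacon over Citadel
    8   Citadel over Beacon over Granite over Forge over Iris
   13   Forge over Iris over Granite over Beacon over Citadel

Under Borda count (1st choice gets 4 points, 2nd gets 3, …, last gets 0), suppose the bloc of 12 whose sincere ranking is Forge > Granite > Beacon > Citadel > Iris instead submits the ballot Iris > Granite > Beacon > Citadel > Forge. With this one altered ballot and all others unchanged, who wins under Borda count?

Iris

Borda totals with the altered ballot: Citadel 56, Granite 108, Beacon 99, Forge 68, Iris 119.
The switch changes the winner from Forge to Iris.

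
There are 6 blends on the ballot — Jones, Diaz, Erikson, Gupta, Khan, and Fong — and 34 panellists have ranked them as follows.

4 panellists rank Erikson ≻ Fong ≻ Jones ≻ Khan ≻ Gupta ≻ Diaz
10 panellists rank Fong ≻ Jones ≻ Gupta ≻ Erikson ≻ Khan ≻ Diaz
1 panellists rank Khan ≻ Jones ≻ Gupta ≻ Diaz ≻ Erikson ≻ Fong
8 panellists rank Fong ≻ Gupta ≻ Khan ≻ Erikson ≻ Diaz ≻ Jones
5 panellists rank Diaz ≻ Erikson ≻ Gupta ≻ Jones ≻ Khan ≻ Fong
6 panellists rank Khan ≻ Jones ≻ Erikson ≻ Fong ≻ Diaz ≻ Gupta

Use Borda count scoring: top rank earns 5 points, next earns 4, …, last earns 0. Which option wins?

Borda scores:
  Jones: 4·3 + 10·4 + 4 + 8·0 + 5·2 + 6·4 = 90
  Diaz: 4·0 + 10·0 + 2 + 8·1 + 5·5 + 6·1 = 41
  Erikson: 4·5 + 10·2 + 1 + 8·2 + 5·4 + 6·3 = 95
  Gupta: 4·1 + 10·3 + 3 + 8·4 + 5·3 + 6·0 = 84
  Khan: 4·2 + 10·1 + 5 + 8·3 + 5·1 + 6·5 = 82
  Fong: 4·4 + 10·5 + 0 + 8·5 + 5·0 + 6·2 = 118
Fong has the highest total.

Fong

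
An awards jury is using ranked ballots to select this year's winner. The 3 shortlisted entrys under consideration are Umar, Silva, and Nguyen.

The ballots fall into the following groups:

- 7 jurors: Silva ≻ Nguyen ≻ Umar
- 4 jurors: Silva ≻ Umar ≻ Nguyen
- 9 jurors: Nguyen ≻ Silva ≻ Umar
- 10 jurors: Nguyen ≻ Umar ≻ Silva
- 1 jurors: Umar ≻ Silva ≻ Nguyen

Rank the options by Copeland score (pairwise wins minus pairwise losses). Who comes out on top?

Pairwise results:
  Umar vs Silva: Silva wins 20–11.
  Umar vs Nguyen: Nguyen wins 26–5.
  Silva vs Nguyen: Nguyen wins 19–12.
Copeland scores (wins − losses):
  Umar: 0 − 2 = -2
  Silva: 1 − 1 = 0
  Nguyen: 2 − 0 = 2
Nguyen has the best Copeland score.

Nguyen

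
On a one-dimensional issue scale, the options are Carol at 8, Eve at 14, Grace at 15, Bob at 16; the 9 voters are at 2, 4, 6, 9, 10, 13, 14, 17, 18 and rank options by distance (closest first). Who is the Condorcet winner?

With single-peaked preferences on a line, the Condorcet winner is the candidate closest to the median voter.
The median voter (position 10) is closest to Carol at 8.
Check: Carol vs Grace — voters closer to Carol: 5 of 9.

Carol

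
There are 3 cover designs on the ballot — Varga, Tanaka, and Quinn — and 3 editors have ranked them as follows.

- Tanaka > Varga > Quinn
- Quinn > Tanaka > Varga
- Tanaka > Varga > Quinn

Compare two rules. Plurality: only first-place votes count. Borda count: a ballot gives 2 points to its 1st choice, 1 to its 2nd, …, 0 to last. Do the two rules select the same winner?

Plurality first-place counts: Varga 0, Tanaka 2, Quinn 1 → Tanaka.
Borda totals: Varga 2, Tanaka 5, Quinn 2 → Tanaka.
The two rules agree on Tanaka.

Yes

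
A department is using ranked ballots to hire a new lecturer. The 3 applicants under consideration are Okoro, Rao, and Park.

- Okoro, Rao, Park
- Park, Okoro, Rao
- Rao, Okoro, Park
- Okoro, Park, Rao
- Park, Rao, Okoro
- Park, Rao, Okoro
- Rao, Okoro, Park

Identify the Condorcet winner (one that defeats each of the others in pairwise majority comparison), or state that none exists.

There is no Condorcet winner

Head-to-head results (7 voters total):
Okoro vs Rao: Rao wins 4–3.
Okoro vs Park: Okoro wins 4–3.
Rao vs Park: Park wins 4–3.
No candidate beats all others: Okoro beats Park beats Rao beats Okoro, a majority cycle.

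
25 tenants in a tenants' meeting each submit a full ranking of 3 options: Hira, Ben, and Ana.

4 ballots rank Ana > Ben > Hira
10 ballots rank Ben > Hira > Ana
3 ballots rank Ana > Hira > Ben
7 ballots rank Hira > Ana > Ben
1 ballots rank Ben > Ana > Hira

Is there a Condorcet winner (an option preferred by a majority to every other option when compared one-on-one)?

No

Head-to-head results (25 voters total):
Hira vs Ben: Ben wins 15–10.
Hira vs Ana: Hira wins 17–8.
Ben vs Ana: Ana wins 14–11.
No candidate beats all others: Hira beats Ana beats Ben beats Hira, a majority cycle.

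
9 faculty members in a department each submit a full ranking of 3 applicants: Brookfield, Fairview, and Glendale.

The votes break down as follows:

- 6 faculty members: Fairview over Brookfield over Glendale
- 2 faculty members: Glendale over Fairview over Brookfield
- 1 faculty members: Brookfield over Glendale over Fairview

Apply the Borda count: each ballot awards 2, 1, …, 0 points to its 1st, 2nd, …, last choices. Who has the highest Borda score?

Fairview

Borda scores:
  Brookfield: 6·1 + 2·0 + 2 = 8
  Fairview: 6·2 + 2·1 + 0 = 14
  Glendale: 6·0 + 2·2 + 1 = 5
Fairview has the highest total.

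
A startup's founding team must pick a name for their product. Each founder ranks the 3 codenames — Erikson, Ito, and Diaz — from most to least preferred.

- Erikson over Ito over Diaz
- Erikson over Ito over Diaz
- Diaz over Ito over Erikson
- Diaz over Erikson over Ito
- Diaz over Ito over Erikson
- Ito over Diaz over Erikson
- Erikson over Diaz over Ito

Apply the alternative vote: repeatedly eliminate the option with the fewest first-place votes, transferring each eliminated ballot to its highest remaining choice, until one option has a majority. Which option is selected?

Round 1: Erikson 3, Diaz 3, Ito 1. Ito has the fewest and is eliminated.
Round 2: Diaz 4, Erikson 3. Diaz has a majority.

Diaz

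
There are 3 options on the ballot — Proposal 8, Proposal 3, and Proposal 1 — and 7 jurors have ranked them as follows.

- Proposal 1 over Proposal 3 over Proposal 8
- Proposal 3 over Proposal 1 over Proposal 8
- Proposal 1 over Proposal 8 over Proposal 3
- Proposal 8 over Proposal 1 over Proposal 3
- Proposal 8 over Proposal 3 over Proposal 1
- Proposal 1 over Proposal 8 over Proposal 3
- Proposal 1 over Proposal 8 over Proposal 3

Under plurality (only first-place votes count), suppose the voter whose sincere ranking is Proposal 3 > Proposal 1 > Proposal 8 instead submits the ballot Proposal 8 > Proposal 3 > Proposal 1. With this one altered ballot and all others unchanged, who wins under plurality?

First-place totals with the altered ballot: Proposal 8 3, Proposal 3 0, Proposal 1 4.
The winner is unchanged: still Proposal 1.

Proposal 1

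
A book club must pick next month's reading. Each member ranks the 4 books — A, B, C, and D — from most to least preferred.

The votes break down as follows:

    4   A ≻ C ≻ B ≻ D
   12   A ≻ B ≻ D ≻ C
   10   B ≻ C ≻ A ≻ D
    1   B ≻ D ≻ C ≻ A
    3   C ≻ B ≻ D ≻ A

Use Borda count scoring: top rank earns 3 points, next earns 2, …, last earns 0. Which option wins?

Borda scores:
  A: 4·3 + 12·3 + 10·1 + 0 + 3·0 = 58
  B: 4·1 + 12·2 + 10·3 + 3 + 3·2 = 67
  C: 4·2 + 12·0 + 10·2 + 1 + 3·3 = 38
  D: 4·0 + 12·1 + 10·0 + 2 + 3·1 = 17
B has the highest total.

B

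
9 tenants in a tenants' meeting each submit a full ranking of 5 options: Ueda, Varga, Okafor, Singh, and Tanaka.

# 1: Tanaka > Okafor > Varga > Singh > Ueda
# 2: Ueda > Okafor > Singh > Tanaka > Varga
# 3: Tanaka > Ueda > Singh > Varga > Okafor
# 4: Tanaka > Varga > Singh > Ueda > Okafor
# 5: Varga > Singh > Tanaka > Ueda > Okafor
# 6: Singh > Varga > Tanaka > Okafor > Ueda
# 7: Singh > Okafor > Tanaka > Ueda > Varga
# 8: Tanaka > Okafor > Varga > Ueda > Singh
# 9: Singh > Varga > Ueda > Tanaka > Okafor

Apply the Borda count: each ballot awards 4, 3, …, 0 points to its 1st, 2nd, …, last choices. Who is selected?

Tanaka

Borda scores:
  Ueda: 0 + 4 + 3 + 1 + 1 + 0 + 1 + 1 + 2 = 13
  Varga: 2 + 0 + 1 + 3 + 4 + 3 + 0 + 2 + 3 = 18
  Okafor: 3 + 3 + 0 + 0 + 0 + 1 + 3 + 3 + 0 = 13
  Singh: 1 + 2 + 2 + 2 + 3 + 4 + 4 + 0 + 4 = 22
  Tanaka: 4 + 1 + 4 + 4 + 2 + 2 + 2 + 4 + 1 = 24
Tanaka has the highest total.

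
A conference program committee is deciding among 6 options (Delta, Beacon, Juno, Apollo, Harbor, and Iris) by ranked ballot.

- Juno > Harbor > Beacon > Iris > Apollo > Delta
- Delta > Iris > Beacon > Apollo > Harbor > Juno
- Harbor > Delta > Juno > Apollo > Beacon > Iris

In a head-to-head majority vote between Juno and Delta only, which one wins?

Ballots ranking Juno above Delta: 1.
Ballots ranking Delta above Juno: 2.
Delta wins the head-to-head, 2–1.

Delta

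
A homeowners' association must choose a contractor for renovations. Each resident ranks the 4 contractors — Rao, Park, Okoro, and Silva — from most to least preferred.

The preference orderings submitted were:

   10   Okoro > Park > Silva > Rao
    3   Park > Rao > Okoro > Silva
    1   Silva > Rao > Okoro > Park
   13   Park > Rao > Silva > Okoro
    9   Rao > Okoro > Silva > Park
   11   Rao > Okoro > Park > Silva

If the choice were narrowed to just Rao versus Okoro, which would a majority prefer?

Rao

Ballots ranking Rao above Okoro: 3+1+13+9+11 = 37.
Ballots ranking Okoro above Rao: 10.
Rao wins the head-to-head, 37–10.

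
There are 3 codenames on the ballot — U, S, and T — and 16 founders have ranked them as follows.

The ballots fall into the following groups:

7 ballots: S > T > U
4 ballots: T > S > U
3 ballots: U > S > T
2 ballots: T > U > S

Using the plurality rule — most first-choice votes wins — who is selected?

First-place vote totals:
  U: 3
  S: 7
  T: 6
S has the most first-place votes.

S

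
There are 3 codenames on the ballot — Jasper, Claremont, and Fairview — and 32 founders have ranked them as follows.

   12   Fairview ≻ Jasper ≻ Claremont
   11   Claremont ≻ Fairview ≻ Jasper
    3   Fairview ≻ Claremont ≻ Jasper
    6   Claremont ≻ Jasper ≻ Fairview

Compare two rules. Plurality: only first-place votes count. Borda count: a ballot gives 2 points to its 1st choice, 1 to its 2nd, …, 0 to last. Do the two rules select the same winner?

No

Plurality first-place counts: Jasper 0, Claremont 17, Fairview 15 → Claremont.
Borda totals: Jasper 18, Claremont 37, Fairview 41 → Fairview.
The two rules disagree: plurality picks Claremont, Borda picks Fairview.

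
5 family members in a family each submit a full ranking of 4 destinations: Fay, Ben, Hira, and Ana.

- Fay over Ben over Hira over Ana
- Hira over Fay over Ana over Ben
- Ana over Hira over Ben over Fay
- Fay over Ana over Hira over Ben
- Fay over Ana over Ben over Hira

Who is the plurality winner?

First-place vote totals:
  Fay: 3
  Ben: 0
  Hira: 1
  Ana: 1
Fay has the most first-place votes.

Fay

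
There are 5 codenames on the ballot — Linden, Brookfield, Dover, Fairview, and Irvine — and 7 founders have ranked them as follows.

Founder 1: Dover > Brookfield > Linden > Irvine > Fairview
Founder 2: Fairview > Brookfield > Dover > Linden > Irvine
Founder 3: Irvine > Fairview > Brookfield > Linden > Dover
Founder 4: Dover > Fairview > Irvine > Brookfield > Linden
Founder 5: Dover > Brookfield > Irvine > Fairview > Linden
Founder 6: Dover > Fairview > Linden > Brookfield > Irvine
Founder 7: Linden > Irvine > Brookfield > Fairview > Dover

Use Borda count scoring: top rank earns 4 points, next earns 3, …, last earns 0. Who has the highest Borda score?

Dover

Borda scores:
  Linden: 2 + 1 + 1 + 0 + 0 + 2 + 4 = 10
  Brookfield: 3 + 3 + 2 + 1 + 3 + 1 + 2 = 15
  Dover: 4 + 2 + 0 + 4 + 4 + 4 + 0 = 18
  Fairview: 0 + 4 + 3 + 3 + 1 + 3 + 1 = 15
  Irvine: 1 + 0 + 4 + 2 + 2 + 0 + 3 = 12
Dover has the highest total.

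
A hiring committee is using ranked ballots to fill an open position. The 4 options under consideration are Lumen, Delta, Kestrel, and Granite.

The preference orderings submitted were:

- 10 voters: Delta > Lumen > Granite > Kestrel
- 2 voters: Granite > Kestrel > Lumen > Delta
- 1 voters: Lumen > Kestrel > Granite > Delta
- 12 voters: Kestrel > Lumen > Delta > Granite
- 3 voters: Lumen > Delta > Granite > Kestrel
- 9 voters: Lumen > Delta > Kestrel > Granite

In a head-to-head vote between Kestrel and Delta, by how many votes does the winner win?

7

Ballots ranking Kestrel above Delta: 2+1+12 = 15.
Ballots ranking Delta above Kestrel: 10+3+9 = 22.
Delta wins 22–15, a margin of 7.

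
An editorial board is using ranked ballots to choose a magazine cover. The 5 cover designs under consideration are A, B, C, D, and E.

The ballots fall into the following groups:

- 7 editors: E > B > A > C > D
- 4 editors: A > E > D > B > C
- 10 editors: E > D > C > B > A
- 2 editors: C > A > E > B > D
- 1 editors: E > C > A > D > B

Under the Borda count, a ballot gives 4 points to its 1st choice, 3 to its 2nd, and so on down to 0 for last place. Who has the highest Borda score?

E

Borda scores:
  A: 7·2 + 4·4 + 10·0 + 2·3 + 2 = 38
  B: 7·3 + 4·1 + 10·1 + 2·1 + 0 = 37
  C: 7·1 + 4·0 + 10·2 + 2·4 + 3 = 38
  D: 7·0 + 4·2 + 10·3 + 2·0 + 1 = 39
  E: 7·4 + 4·3 + 10·4 + 2·2 + 4 = 88
E has the highest total.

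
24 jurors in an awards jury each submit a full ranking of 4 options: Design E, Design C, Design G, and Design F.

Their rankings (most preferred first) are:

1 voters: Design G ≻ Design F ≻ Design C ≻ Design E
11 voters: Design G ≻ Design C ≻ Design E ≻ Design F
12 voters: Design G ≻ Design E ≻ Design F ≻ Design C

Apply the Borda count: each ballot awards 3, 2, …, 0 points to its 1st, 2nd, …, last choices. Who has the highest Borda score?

Borda scores:
  Design E: 0 + 11·1 + 12·2 = 35
  Design C: 1 + 11·2 + 12·0 = 23
  Design G: 3 + 11·3 + 12·3 = 72
  Design F: 2 + 11·0 + 12·1 = 14
Design G has the highest total.

Design G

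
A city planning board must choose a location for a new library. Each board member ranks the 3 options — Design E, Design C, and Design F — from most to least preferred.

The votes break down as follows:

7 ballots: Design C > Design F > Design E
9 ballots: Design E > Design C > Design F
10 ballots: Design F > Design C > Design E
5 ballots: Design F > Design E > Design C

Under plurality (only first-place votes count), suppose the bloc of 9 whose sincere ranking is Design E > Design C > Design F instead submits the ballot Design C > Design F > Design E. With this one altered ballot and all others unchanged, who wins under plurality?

Design C

First-place totals with the altered ballot: Design E 0, Design C 16, Design F 15.
The switch changes the winner from Design F to Design C.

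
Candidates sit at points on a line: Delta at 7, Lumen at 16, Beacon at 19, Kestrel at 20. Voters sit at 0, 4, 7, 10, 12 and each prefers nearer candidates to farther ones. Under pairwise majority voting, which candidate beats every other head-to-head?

Delta

With single-peaked preferences on a line, the Condorcet winner is the candidate closest to the median voter.
The median voter (position 7) is closest to Delta at 7.
Check: Delta vs Lumen — voters closer to Delta: 4 of 5.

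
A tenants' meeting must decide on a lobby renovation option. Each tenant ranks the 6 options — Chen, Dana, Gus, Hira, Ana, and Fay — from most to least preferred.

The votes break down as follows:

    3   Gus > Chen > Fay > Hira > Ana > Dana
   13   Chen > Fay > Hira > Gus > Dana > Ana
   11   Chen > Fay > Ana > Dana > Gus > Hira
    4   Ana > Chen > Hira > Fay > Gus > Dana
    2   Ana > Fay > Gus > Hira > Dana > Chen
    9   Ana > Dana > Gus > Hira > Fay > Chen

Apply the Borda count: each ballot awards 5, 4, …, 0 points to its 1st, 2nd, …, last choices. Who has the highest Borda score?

Chen

Borda scores:
  Chen: 3·4 + 13·5 + 11·5 + 4·4 + 2·0 + 9·0 = 148
  Dana: 3·0 + 13·1 + 11·2 + 4·0 + 2·1 + 9·4 = 73
  Gus: 3·5 + 13·2 + 11·1 + 4·1 + 2·3 + 9·3 = 89
  Hira: 3·2 + 13·3 + 11·0 + 4·3 + 2·2 + 9·2 = 79
  Ana: 3·1 + 13·0 + 11·3 + 4·5 + 2·5 + 9·5 = 111
  Fay: 3·3 + 13·4 + 11·4 + 4·2 + 2·4 + 9·1 = 130
Chen has the highest total.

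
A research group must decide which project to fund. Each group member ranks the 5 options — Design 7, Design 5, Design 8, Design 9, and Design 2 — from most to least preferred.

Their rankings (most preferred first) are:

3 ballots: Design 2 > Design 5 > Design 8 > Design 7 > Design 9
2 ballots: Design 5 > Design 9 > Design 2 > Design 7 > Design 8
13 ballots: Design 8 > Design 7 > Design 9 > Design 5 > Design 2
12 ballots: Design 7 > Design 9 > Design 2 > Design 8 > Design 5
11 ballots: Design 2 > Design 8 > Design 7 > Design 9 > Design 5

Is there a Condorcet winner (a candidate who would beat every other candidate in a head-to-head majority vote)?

Head-to-head results (41 voters total):
Design 7 vs Design 5: Design 7 wins 36–5.
Design 7 vs Design 8: Design 8 wins 27–14.
Design 7 vs Design 9: Design 7 wins 39–2.
Design 7 vs Design 2: Design 7 wins 25–16.
Design 5 vs Design 8: Design 8 wins 36–5.
Design 5 vs Design 9: Design 9 wins 36–5.
Design 5 vs Design 2: Design 2 wins 26–15.
Design 8 vs Design 9: Design 8 wins 27–14.
Design 8 vs Design 2: Design 2 wins 28–13.
Design 9 vs Design 2: Design 9 wins 27–14.
No candidate beats all others: Design 7 beats Design 2 beats Design 8 beats Design 7, a majority cycle.

No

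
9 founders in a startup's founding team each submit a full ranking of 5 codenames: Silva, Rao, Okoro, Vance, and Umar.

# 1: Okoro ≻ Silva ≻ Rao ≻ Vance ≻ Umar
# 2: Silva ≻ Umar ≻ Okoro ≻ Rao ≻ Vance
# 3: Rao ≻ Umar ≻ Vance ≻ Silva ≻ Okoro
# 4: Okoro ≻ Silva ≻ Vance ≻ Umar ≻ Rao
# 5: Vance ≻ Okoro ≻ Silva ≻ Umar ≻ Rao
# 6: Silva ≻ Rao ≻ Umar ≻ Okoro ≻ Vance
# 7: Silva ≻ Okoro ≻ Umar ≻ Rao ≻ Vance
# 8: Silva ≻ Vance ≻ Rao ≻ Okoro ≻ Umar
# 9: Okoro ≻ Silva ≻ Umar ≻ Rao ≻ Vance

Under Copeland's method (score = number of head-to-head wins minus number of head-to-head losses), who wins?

Pairwise results:
  Silva vs Rao: Silva wins 8–1.
  Silva vs Okoro: Silva wins 5–4.
  Silva vs Vance: Silva wins 7–2.
  Silva vs Umar: Silva wins 8–1.
  Rao vs Okoro: Okoro wins 6–3.
  Rao vs Vance: Rao wins 6–3.
  Rao vs Umar: Umar wins 5–4.
  Okoro vs Vance: Okoro wins 6–3.
  Okoro vs Umar: Okoro wins 6–3.
  Vance vs Umar: Umar wins 5–4.
Copeland scores (wins − losses):
  Silva: 4 − 0 = 4
  Rao: 1 − 3 = -2
  Okoro: 3 − 1 = 2
  Vance: 0 − 4 = -4
  Umar: 2 − 2 = 0
Silva has the best Copeland score.

Silva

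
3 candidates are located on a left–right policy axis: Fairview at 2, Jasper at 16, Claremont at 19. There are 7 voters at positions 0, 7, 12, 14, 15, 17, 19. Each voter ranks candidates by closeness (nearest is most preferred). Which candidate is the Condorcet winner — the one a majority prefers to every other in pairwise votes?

With single-peaked preferences on a line, the Condorcet winner is the candidate closest to the median voter.
The median voter (position 14) is closest to Jasper at 16.
Check: Jasper vs Fairview — voters closer to Jasper: 5 of 7.

Jasper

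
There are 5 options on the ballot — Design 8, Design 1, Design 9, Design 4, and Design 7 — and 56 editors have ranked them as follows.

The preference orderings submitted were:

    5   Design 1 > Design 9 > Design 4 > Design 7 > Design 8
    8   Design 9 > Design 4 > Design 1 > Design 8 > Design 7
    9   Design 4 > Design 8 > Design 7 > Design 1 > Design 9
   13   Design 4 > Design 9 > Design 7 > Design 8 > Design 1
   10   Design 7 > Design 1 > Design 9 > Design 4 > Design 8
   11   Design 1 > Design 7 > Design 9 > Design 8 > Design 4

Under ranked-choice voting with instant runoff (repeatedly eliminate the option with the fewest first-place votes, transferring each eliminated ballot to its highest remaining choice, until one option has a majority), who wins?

Design 4

Round 1: Design 4 22, Design 1 16, Design 7 10, Design 9 8, Design 8 0. Design 8 has the fewest and is eliminated.
Round 2: Design 4 22, Design 1 16, Design 7 10, Design 9 8. Design 9 has the fewest and is eliminated.
Round 3: Design 4 30, Design 1 16, Design 7 10. Design 4 has a majority.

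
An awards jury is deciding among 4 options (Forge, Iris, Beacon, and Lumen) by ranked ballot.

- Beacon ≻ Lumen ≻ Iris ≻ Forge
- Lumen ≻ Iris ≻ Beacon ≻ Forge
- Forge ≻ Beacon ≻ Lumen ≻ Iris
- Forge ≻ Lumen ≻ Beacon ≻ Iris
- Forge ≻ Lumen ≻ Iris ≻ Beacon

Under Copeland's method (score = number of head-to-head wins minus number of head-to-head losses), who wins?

Forge

Pairwise results:
  Forge vs Iris: Forge wins 3–2.
  Forge vs Beacon: Forge wins 3–2.
  Forge vs Lumen: Forge wins 3–2.
  Iris vs Beacon: Beacon wins 3–2.
  Iris vs Lumen: Lumen wins 5–0.
  Beacon vs Lumen: Lumen wins 3–2.
Copeland scores (wins − losses):
  Forge: 3 − 0 = 3
  Iris: 0 − 3 = -3
  Beacon: 1 − 2 = -1
  Lumen: 2 − 1 = 1
Forge has the best Copeland score.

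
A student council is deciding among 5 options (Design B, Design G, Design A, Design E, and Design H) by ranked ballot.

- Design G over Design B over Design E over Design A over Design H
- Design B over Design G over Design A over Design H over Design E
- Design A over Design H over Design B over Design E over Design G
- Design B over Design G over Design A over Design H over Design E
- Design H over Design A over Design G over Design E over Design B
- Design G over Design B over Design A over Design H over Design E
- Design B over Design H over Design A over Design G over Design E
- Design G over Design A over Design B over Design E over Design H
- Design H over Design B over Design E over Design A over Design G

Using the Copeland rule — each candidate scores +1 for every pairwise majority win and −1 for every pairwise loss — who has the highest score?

Design B

Pairwise results:
  Design B vs Design G: Design B wins 5–4.
  Design B vs Design A: Design B wins 6–3.
  Design B vs Design E: Design B wins 8–1.
  Design B vs Design H: Design B wins 6–3.
  Design G vs Design A: Design G wins 5–4.
  Design G vs Design E: Design G wins 7–2.
  Design G vs Design H: Design G wins 5–4.
  Design A vs Design E: Design A wins 7–2.
  Design A vs Design H: Design A wins 6–3.
  Design E vs Design H: Design H wins 7–2.
Copeland scores (wins − losses):
  Design B: 4 − 0 = 4
  Design G: 3 − 1 = 2
  Design A: 2 − 2 = 0
  Design E: 0 − 4 = -4
  Design H: 1 − 3 = -2
Design B has the best Copeland score.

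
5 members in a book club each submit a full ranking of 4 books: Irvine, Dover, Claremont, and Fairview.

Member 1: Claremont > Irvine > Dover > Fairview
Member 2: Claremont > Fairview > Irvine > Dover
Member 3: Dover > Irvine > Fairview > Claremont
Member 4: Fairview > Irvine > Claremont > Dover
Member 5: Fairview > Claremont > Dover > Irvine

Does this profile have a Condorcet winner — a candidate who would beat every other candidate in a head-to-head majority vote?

Yes

Head-to-head results (5 voters total):
Irvine vs Dover: Irvine wins 3–2.
Irvine vs Claremont: Claremont wins 3–2.
Irvine vs Fairview: Fairview wins 3–2.
Dover vs Claremont: Claremont wins 4–1.
Dover vs Fairview: Fairview wins 3–2.
Claremont vs Fairview: Fairview wins 3–2.
Fairview beats each rival — Irvine (3–2), Dover (3–2), Claremont (3–2) — so Fairview is the Condorcet winner.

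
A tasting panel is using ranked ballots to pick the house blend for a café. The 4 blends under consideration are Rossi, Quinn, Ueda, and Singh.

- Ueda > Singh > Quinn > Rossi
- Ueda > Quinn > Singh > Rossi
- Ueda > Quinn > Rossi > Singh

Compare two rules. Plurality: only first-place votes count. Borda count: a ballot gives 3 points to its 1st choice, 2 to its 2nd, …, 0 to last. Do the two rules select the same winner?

Yes

Plurality first-place counts: Rossi 0, Quinn 0, Ueda 3, Singh 0 → Ueda.
Borda totals: Rossi 1, Quinn 5, Ueda 9, Singh 3 → Ueda.
The two rules agree on Ueda.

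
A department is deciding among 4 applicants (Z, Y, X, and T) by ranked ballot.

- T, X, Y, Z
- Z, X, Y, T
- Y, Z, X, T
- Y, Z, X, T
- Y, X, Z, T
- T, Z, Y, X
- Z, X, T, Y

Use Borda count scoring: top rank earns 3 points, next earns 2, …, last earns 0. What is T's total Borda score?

Borda scores:
  Z: 0 + 3 + 2 + 2 + 1 + 2 + 3 = 13
  Y: 1 + 1 + 3 + 3 + 3 + 1 + 0 = 12
  X: 2 + 2 + 1 + 1 + 2 + 0 + 2 = 10
  T: 3 + 0 + 0 + 0 + 0 + 3 + 1 = 7

7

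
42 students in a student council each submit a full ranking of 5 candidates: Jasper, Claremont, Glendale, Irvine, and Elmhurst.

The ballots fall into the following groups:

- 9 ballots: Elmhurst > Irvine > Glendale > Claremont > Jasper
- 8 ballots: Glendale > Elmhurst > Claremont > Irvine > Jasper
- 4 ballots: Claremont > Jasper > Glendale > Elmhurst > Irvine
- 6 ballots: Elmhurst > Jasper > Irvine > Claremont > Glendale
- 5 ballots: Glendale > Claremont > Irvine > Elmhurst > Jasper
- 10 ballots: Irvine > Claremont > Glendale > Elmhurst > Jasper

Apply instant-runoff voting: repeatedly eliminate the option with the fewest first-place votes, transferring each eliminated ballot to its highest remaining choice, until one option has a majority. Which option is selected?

Glendale

Round 1: Elmhurst 15, Glendale 13, Irvine 10, Claremont 4, Jasper 0. Jasper has the fewest and is eliminated.
Round 2: Elmhurst 15, Glendale 13, Irvine 10, Claremont 4. Claremont has the fewest and is eliminated.
Round 3: Glendale 17, Elmhurst 15, Irvine 10. Irvine has the fewest and is eliminated.
Round 4: Glendale 27, Elmhurst 15. Glendale has a majority.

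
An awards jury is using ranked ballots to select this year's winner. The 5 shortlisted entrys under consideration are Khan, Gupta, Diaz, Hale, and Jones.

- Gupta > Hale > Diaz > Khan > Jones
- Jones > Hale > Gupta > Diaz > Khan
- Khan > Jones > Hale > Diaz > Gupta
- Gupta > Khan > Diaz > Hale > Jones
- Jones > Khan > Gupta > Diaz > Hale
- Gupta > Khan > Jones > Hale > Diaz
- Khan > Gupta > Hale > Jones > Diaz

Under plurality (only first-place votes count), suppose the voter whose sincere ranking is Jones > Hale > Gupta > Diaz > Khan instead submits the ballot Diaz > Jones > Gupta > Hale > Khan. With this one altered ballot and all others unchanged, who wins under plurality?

First-place totals with the altered ballot: Khan 2, Gupta 3, Diaz 1, Hale 0, Jones 1.
The winner is unchanged: still Gupta.

Gupta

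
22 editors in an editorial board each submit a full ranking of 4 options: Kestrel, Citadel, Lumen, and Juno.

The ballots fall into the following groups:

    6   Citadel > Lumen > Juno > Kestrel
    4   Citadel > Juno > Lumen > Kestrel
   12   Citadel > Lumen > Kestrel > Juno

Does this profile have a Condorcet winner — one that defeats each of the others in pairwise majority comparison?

Yes

Head-to-head results (22 voters total):
Kestrel vs Citadel: Citadel wins 22–0.
Kestrel vs Lumen: Lumen wins 22–0.
Kestrel vs Juno: Kestrel wins 12–10.
Citadel vs Lumen: Citadel wins 22–0.
Citadel vs Juno: Citadel wins 22–0.
Lumen vs Juno: Lumen wins 18–4.
Citadel beats each rival — Kestrel (22–0), Lumen (22–0), Juno (22–0) — so Citadel is the Condorcet winner.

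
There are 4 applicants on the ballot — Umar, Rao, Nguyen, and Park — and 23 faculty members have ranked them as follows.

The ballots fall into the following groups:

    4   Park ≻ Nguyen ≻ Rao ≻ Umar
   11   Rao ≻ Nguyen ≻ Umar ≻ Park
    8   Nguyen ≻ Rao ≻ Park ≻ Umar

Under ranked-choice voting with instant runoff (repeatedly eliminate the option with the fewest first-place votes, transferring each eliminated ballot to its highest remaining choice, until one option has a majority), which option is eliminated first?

Round 1: Rao 11, Nguyen 8, Park 4, Umar 0. Umar has the fewest and is eliminated.
Round 2: Rao 11, Nguyen 8, Park 4. Park has the fewest and is eliminated.
Round 3: Nguyen 12, Rao 11. Nguyen has a majority.

Umar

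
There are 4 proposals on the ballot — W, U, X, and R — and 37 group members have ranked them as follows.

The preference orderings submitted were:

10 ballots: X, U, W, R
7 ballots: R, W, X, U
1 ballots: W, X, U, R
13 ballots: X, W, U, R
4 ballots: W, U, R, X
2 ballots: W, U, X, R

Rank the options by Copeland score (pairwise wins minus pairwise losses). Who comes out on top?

Pairwise results:
  W vs U: W wins 27–10.
  W vs X: X wins 23–14.
  W vs R: W wins 30–7.
  U vs X: X wins 31–6.
  U vs R: U wins 30–7.
  X vs R: X wins 26–11.
Copeland scores (wins − losses):
  W: 2 − 1 = 1
  U: 1 − 2 = -1
  X: 3 − 0 = 3
  R: 0 − 3 = -3
X has the best Copeland score.

X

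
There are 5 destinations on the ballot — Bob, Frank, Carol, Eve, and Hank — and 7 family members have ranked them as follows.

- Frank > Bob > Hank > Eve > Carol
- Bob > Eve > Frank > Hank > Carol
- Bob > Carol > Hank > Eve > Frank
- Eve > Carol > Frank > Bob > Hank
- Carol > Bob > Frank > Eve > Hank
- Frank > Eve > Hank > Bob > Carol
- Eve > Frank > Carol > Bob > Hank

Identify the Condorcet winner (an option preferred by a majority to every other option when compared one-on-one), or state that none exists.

No Condorcet winner

Head-to-head results (7 voters total):
Bob vs Frank: Frank wins 4–3.
Bob vs Carol: Bob wins 4–3.
Bob vs Eve: Bob wins 4–3.
Bob vs Hank: Bob wins 6–1.
Frank vs Carol: Frank wins 4–3.
Frank vs Eve: Eve wins 4–3.
Frank vs Hank: Frank wins 6–1.
Carol vs Eve: Eve wins 5–2.
Carol vs Hank: Carol wins 4–3.
Eve vs Hank: Eve wins 5–2.
No candidate beats all others: Bob beats Eve beats Frank beats Bob, a majority cycle.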